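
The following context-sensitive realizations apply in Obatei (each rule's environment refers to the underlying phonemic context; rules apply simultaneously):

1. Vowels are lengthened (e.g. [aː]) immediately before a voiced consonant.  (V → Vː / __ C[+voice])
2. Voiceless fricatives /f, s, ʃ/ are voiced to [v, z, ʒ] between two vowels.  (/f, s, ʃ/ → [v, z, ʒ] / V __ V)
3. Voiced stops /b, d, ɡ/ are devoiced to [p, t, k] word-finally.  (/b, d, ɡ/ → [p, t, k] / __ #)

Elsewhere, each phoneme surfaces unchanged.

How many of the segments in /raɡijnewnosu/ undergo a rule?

Segments that undergo a rule: /a/ → [aː] (rule 1); /i/ → [iː] (rule 1); /e/ → [eː] (rule 1); /s/ → [z] (rule 2).
All other segments surface unchanged.

4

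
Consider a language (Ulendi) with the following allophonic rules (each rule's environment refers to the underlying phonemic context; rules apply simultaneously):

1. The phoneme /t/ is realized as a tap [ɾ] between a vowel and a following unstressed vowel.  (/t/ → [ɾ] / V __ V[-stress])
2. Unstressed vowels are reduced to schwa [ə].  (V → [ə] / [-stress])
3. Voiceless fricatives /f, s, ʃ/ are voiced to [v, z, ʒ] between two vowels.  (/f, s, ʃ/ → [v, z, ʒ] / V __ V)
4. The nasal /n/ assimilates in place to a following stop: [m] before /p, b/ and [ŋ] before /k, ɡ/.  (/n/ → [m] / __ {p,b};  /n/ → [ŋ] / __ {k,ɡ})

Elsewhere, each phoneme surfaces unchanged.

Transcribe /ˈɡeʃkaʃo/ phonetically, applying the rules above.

[ˈɡeʃkəʒə]

/ɡ/ (word-initial): no rule targets it → [ɡ].
/e/ (between /ɡ/ and /ʃ/) fails the environment for rule 2, so it stays [e].
/ʃ/ (between /e/ and /k/) fails the environment for rule 3, so it stays [ʃ].
/k/ stays [k].
/a/ — between /k/ and /ʃ/, in an unstressed syllable — surfaces as [ə] (rule 2).
/ʃ/ meets the environment for rule 3 (between two vowels) → [ʒ].
/o/ — word-final, in an unstressed syllable — surfaces as [ə] (rule 2).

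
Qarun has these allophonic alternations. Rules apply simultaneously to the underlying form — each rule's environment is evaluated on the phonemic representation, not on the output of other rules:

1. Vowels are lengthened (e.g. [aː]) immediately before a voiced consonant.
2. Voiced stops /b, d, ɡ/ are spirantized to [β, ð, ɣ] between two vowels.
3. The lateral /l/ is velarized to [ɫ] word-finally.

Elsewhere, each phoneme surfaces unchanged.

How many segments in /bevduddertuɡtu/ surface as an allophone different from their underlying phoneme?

Segments that undergo a rule: /e/ → [eː] (rule 1); /u/ → [uː] (rule 1); /e/ → [eː] (rule 1); /u/ → [uː] (rule 1).
All other segments surface unchanged.

4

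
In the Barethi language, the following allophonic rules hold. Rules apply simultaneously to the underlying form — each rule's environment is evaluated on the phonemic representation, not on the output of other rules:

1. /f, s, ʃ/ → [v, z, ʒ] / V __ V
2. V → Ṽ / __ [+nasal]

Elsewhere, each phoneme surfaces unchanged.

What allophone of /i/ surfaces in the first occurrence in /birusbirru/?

/i/ (between /b/ and /r/) is in the target of rule 2 but the environment (before a nasal consonant) is not met → [i].

[i]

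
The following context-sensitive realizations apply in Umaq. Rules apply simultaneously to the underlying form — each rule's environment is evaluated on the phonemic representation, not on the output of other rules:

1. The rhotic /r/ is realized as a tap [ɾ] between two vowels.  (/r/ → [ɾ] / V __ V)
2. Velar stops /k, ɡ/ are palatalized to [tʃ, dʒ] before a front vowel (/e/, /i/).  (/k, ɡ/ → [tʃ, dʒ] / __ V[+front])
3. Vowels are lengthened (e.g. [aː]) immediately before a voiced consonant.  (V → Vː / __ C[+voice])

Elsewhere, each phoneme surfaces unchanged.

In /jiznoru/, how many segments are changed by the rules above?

3

Segments that undergo a rule: /i/ → [iː] (rule 3); /o/ → [oː] (rule 3); /r/ → [ɾ] (rule 1).
All other segments surface unchanged.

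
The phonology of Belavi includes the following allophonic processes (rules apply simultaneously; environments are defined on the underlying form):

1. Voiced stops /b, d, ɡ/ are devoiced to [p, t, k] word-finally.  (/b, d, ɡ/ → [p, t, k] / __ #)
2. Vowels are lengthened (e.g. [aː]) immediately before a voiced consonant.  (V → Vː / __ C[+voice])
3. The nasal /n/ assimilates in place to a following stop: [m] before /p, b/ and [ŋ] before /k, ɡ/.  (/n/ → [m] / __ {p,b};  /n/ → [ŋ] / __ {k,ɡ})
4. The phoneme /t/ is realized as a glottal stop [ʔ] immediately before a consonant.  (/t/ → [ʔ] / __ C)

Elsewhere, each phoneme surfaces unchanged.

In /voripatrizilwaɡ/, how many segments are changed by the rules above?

Segments that undergo a rule: /o/ → [oː] (rule 2); /t/ → [ʔ] (rule 4); /i/ → [iː] (rule 2); /i/ → [iː] (rule 2); /a/ → [aː] (rule 2); /ɡ/ → [k] (rule 1).
All other segments surface unchanged.

6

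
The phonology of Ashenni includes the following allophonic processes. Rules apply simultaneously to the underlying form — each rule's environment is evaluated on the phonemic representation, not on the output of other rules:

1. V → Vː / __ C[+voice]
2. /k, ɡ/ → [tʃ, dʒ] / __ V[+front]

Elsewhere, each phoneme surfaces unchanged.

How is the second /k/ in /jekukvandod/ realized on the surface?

[k]

/k/ (between /u/ and /v/): rule 2 targets it, but not before a front vowel → unchanged [k].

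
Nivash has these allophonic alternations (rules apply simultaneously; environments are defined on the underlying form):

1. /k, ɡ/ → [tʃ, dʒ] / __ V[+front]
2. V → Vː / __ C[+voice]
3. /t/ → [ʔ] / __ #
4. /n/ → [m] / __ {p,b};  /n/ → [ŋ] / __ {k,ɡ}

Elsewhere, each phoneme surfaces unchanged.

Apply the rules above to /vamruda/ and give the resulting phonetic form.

/v/ stays [v].
/a/ (between /v/ and /m/): before a voiced consonant, so rule 2 applies → [aː].
/m/ (between /a/ and /r/) is unaffected → [m].
/r/ stays [r].
/u/ (between /r/ and /d/): before a voiced consonant, so rule 2 applies → [uː].
/d/ — not in any rule's target class → [d].
/a/ (word-final) fails the environment for rule 2, so it stays [a].

[vaːmruːda]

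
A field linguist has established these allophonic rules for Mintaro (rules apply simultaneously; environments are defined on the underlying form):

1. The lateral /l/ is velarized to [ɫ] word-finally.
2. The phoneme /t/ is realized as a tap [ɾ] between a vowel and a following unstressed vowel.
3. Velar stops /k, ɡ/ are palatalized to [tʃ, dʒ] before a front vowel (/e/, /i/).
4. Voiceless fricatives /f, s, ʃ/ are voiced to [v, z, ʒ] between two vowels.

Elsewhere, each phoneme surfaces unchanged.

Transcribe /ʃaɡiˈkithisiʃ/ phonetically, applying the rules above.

/ʃ/ (word-initial) fails the environment for rule 4, so it stays [ʃ].
/a/ (between /ʃ/ and /ɡ/): no rule targets it → [a].
/ɡ/ — between /a/ and /i/, before a front vowel — surfaces as [dʒ] (rule 3).
/i/ (between /ɡ/ and /k/) is unaffected → [i].
/k/ (between /i/ and /i/) occurs before a front vowel → [tʃ] by rule 3.
/i/ (between /k/ and /t/) is unaffected → [i].
/t/ (between /i/ and /h/) fails the environment for rule 2, so it stays [t].
/h/ (between /t/ and /i/) is unaffected → [h].
/i/ stays [i].
/s/ (between /i/ and /i/): between two vowels, so rule 4 applies → [z].
/i/ — not in any rule's target class → [i].
/ʃ/ (word-final) fails the environment for rule 4, so it stays [ʃ].

[ʃadʒiˈtʃithiziʃ]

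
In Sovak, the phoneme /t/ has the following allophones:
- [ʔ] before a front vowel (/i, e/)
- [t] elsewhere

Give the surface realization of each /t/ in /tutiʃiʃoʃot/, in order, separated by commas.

[t], [ʔ], [t]

Occurrence 1 (position 1): no conditioning environment matches → elsewhere allophone [t].
Occurrence 2 (position 3): before a front vowel (/i, e/) → [ʔ].
Occurrence 3 (position 11): no conditioning environment matches → elsewhere allophone [t].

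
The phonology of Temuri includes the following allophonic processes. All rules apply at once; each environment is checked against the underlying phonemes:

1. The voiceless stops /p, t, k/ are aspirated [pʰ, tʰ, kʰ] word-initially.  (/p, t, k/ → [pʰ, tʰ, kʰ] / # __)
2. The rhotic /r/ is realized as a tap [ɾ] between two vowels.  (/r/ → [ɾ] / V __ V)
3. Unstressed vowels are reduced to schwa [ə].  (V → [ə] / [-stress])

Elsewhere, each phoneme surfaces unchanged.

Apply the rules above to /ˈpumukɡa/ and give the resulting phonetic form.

[ˈpʰuməkɡə]

/p/ meets the environment for rule 1 (word-initially) → [pʰ].
/u/ (between /p/ and /m/) is in the target of rule 3 but the environment (in an unstressed syllable) is not met → [u].
/u/ (between /m/ and /k/): in an unstressed syllable, so rule 3 applies → [ə].
/k/ (between /u/ and /ɡ/): rule 1 targets it, but not word-initially → unchanged [k].
/a/ meets the environment for rule 3 (in an unstressed syllable) → [ə].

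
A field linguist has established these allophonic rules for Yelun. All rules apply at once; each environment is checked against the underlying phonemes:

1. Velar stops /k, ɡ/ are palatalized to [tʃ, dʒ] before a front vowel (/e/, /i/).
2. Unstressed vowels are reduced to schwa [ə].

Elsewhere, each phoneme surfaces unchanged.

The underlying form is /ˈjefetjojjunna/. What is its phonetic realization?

/j/ stays [j].
/e/ (between /j/ and /f/) is in the target of rule 2 but the environment (in an unstressed syllable) is not met → [e].
/f/ stays [f].
/e/ meets the environment for rule 2 (in an unstressed syllable) → [ə].
/t/ stays [t].
/j/ stays [j].
/o/ (between /j/ and /j/) occurs in an unstressed syllable → [ə] by rule 2.
/j/ — not in any rule's target class → [j].
/j/ (between /j/ and /u/) is unaffected → [j].
/u/ — between /j/ and /n/, in an unstressed syllable — surfaces as [ə] (rule 2).
/n/ (between /u/ and /n/): no rule targets it → [n].
/n/ stays [n].
Rule 2 applies to /a/ (word-final: in an unstressed syllable) → [ə].

[ˈjefətjəjjənnə]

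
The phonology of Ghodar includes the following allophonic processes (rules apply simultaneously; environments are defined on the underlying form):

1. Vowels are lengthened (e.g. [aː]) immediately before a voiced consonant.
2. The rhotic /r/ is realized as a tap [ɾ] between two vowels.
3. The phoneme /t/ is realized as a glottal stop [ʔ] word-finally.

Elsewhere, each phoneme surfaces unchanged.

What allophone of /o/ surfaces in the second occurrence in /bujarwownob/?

[oː]

Rule 1 applies to /o/ (between /n/ and /b/: before a voiced consonant) → [oː].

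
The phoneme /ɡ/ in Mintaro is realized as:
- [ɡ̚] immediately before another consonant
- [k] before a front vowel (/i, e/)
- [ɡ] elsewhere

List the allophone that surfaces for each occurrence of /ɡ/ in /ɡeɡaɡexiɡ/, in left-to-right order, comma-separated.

[k], [ɡ], [k], [ɡ]

Occurrence 1 (position 1): before a front vowel (/i, e/) → [k].
Occurrence 2 (position 3): no conditioning environment matches → elsewhere allophone [ɡ].
Occurrence 3 (position 5): before a front vowel (/i, e/) → [k].
Occurrence 4 (position 9): no conditioning environment matches → elsewhere allophone [ɡ].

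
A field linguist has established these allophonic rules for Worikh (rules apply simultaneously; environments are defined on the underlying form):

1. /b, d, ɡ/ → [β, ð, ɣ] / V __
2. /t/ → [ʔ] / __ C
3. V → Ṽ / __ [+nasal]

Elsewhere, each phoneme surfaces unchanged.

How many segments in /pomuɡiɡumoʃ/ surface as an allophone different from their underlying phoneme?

4

Segments that undergo a rule: /o/ → [õ] (rule 3); /ɡ/ → [ɣ] (rule 1); /ɡ/ → [ɣ] (rule 1); /u/ → [ũ] (rule 3).
All other segments surface unchanged.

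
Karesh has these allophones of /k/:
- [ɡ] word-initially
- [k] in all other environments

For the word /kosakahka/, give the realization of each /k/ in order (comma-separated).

[ɡ], [k], [k]

Occurrence 1 (position 1): word-initially → [ɡ].
Occurrence 2 (position 5): no conditioning environment matches → elsewhere allophone [k].
Occurrence 3 (position 8): no conditioning environment matches → elsewhere allophone [k].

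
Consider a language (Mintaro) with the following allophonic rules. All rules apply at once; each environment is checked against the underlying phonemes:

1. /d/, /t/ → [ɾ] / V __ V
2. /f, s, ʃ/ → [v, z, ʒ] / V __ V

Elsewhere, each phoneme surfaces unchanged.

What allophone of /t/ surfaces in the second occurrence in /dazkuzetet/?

/t/ — word-final; rule 1 does not apply here → [t].

[t]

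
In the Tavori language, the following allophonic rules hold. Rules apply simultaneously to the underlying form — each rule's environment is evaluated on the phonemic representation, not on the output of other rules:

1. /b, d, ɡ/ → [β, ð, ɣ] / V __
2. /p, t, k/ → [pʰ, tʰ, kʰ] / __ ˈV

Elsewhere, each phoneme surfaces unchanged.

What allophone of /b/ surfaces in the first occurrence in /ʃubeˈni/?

Rule 1 applies to /b/ (between /u/ and /e/: immediately after a vowel) → [β].

[β]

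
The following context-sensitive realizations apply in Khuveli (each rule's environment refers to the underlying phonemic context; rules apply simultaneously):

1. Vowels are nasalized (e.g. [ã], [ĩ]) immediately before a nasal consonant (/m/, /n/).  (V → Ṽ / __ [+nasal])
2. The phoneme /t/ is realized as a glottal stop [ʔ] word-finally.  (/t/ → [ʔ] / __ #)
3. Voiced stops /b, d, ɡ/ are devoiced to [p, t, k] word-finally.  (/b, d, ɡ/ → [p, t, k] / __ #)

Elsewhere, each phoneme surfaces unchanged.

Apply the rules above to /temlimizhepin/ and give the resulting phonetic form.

/t/ (word-initial) is in the target of rule 2 but the environment (word-finally) is not met → [t].
/e/ — between /t/ and /m/, before a nasal consonant — surfaces as [ẽ] (rule 1).
/i/ meets the environment for rule 1 (before a nasal consonant) → [ĩ].
/i/ (between /m/ and /z/) is in the target of rule 1 but the environment (before a nasal consonant) is not met → [i].
/e/ (between /h/ and /p/) fails the environment for rule 1, so it stays [e].
/i/ meets the environment for rule 1 (before a nasal consonant) → [ĩ].

[tẽmlĩmizhepĩn]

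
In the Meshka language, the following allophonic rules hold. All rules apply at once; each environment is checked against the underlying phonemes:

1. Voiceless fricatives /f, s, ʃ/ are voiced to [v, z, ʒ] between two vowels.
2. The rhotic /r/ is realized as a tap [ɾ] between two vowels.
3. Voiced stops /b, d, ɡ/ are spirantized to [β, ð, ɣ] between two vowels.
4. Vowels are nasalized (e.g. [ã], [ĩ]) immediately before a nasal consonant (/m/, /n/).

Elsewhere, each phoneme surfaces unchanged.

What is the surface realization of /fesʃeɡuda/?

[fesʃeɣuða]

/f/ (word-initial) fails the environment for rule 1, so it stays [f].
/e/ (between /f/ and /s/) fails the environment for rule 4, so it stays [e].
/s/ (between /e/ and /ʃ/): rule 1 targets it, but not between two vowels → unchanged [s].
/ʃ/ (between /s/ and /e/) is in the target of rule 1 but the environment (between two vowels) is not met → [ʃ].
/e/ — between /ʃ/ and /ɡ/; rule 4 does not apply here → [e].
/ɡ/ meets the environment for rule 3 (between two vowels) → [ɣ].
/u/ (between /ɡ/ and /d/) fails the environment for rule 4, so it stays [u].
/d/ — between /u/ and /a/, between two vowels — surfaces as [ð] (rule 3).
/a/ (word-final) fails the environment for rule 4, so it stays [a].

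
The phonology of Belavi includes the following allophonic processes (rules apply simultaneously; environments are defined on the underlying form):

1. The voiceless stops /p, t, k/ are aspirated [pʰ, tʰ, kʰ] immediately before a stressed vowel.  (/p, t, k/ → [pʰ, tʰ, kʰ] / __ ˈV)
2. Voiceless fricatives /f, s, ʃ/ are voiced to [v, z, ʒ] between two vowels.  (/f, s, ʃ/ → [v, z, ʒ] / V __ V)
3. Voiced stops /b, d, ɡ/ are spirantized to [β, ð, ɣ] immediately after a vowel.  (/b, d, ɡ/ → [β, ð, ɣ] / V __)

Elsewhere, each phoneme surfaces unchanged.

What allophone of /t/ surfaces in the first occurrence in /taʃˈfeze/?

/t/ (word-initial) is in the target of rule 1 but the environment (immediately before a stressed vowel) is not met → [t].

[t]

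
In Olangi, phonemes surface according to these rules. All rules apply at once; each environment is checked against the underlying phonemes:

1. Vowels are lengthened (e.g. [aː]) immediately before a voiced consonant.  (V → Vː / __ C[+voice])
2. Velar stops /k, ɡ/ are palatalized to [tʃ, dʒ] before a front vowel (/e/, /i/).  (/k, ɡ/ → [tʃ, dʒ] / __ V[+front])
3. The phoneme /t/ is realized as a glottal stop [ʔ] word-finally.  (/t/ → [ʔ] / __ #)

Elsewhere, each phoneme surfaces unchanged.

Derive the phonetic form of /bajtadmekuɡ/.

/b/ (word-initial): no rule targets it → [b].
/a/ — between /b/ and /j/, before a voiced consonant — surfaces as [aː] (rule 1).
/j/ (between /a/ and /t/) is unaffected → [j].
/t/ (between /j/ and /a/) fails the environment for rule 3, so it stays [t].
/a/ — between /t/ and /d/, before a voiced consonant — surfaces as [aː] (rule 1).
/d/ stays [d].
/m/ — not in any rule's target class → [m].
/e/ — between /m/ and /k/; rule 1 does not apply here → [e].
/k/ (between /e/ and /u/) is in the target of rule 2 but the environment (before a front vowel) is not met → [k].
/u/ (between /k/ and /ɡ/): before a voiced consonant, so rule 1 applies → [uː].
/ɡ/ — word-final; rule 2 does not apply here → [ɡ].

[baːjtaːdmekuːɡ]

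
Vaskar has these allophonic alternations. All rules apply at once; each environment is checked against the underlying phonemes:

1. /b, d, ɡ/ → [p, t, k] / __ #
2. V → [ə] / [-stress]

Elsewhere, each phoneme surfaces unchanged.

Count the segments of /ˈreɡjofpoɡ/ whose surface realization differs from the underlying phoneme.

Segments that undergo a rule: /o/ → [ə] (rule 2); /o/ → [ə] (rule 2); /ɡ/ → [k] (rule 1).
All other segments surface unchanged.

3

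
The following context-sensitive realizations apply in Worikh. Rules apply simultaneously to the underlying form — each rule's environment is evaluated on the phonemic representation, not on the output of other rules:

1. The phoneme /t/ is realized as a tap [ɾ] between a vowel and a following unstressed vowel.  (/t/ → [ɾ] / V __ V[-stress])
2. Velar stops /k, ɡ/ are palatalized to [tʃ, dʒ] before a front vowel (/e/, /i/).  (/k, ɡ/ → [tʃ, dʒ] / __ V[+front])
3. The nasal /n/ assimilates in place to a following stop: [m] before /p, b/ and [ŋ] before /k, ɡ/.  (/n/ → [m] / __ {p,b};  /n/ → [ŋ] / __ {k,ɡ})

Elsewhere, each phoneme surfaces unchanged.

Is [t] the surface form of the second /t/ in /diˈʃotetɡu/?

/t/ (between /e/ and /ɡ/): rule 1 targets it, but not between a vowel and a following unstressed vowel → unchanged [t].
The actual realization is [t], which matches [t].

Yes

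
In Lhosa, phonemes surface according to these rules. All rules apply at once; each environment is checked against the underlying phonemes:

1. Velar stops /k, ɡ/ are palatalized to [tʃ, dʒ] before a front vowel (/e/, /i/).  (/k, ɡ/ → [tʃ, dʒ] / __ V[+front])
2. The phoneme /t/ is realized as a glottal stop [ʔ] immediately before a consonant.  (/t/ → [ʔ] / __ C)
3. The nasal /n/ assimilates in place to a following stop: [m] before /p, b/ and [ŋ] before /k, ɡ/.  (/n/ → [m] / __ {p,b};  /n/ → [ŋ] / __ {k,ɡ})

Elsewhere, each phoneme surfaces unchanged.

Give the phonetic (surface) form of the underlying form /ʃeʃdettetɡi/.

[ʃeʃdeʔteʔdʒi]

/ʃ/ stays [ʃ].
/e/ (between /ʃ/ and /ʃ/): no rule targets it → [e].
/ʃ/ (between /e/ and /d/): no rule targets it → [ʃ].
/d/ — not in any rule's target class → [d].
/e/ (between /d/ and /t/) is unaffected → [e].
Rule 2 applies to /t/ (between /e/ and /t/: immediately before a consonant) → [ʔ].
/t/ (between /t/ and /e/): rule 2 targets it, but not immediately before a consonant → unchanged [t].
/e/ (between /t/ and /t/) is unaffected → [e].
Rule 2 applies to /t/ (between /e/ and /ɡ/: immediately before a consonant) → [ʔ].
/ɡ/ (between /t/ and /i/) occurs before a front vowel → [dʒ] by rule 1.
/i/ (word-final) is unaffected → [i].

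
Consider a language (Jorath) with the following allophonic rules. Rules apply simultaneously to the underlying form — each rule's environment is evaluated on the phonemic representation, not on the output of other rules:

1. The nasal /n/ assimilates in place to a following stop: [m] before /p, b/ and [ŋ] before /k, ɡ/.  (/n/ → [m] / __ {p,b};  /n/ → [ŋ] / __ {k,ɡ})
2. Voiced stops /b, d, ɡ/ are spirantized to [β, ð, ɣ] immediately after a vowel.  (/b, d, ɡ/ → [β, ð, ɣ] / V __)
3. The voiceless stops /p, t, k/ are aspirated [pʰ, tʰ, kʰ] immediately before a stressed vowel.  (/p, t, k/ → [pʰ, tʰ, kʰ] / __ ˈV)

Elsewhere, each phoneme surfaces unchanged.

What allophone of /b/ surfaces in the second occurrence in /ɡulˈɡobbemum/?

[b]

/b/ (between /b/ and /e/) fails the environment for rule 2, so it stays [b].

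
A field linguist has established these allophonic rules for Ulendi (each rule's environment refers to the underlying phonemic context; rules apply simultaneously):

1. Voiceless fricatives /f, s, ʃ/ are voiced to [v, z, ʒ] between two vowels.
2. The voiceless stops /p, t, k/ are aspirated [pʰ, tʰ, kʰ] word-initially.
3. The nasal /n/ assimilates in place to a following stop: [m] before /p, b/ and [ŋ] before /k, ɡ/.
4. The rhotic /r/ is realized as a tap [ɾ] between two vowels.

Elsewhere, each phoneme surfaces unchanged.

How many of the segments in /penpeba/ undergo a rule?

Segments that undergo a rule: /p/ → [pʰ] (rule 2); /n/ → [m] (rule 3).
All other segments surface unchanged.

2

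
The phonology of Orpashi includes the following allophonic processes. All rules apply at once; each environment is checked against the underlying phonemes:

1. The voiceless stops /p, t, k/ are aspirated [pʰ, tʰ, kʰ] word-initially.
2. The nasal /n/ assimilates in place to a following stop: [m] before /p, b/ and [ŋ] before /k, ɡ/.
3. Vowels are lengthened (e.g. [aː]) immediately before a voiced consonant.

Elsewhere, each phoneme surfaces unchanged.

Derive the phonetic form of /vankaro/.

/v/ (word-initial) is unaffected → [v].
/a/ (between /v/ and /n/): before a voiced consonant, so rule 3 applies → [aː].
Rule 2 applies to /n/ (between /a/ and /k/: before a labial or velar stop) → [ŋ].
/k/ — between /n/ and /a/; rule 1 does not apply here → [k].
/a/ — between /k/ and /r/, before a voiced consonant — surfaces as [aː] (rule 3).
/r/ (between /a/ and /o/) is unaffected → [r].
/o/ (word-final) fails the environment for rule 3, so it stays [o].

[vaːŋkaːro]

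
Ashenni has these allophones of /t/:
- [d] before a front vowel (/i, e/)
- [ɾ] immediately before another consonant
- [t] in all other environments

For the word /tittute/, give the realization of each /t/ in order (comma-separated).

Occurrence 1 (position 1): before a front vowel (/i, e/) → [d].
Occurrence 2 (position 3): immediately before another consonant → [ɾ].
Occurrence 3 (position 4): no conditioning environment matches → elsewhere allophone [t].
Occurrence 4 (position 6): before a front vowel (/i, e/) → [d].

[d], [ɾ], [t], [d]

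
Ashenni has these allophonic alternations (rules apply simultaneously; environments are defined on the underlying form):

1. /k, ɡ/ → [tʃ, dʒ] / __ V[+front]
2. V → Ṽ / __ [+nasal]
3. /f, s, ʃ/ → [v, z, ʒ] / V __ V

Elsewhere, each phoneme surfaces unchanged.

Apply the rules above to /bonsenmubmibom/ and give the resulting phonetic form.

/b/ (word-initial): no rule targets it → [b].
/o/ meets the environment for rule 2 (before a nasal consonant) → [õ].
/n/ — not in any rule's target class → [n].
/s/ — between /n/ and /e/; rule 3 does not apply here → [s].
/e/ (between /s/ and /n/): before a nasal consonant, so rule 2 applies → [ẽ].
/n/ (between /e/ and /m/): no rule targets it → [n].
/m/ (between /n/ and /u/): no rule targets it → [m].
/u/ — between /m/ and /b/; rule 2 does not apply here → [u].
/b/ stays [b].
/m/ (between /b/ and /i/): no rule targets it → [m].
/i/ — between /m/ and /b/; rule 2 does not apply here → [i].
/b/ — not in any rule's target class → [b].
/o/ (between /b/ and /m/) occurs before a nasal consonant → [õ] by rule 2.
/m/ — not in any rule's target class → [m].

[bõnsẽnmubmibõm]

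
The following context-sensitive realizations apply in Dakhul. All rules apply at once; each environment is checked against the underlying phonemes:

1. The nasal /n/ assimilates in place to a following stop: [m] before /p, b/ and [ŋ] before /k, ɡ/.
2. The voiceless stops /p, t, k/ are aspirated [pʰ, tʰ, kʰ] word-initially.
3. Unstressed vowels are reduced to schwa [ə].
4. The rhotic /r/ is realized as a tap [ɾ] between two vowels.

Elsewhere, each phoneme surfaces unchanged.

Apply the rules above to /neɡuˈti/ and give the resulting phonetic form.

[nəɡəˈti]

/n/ (word-initial) is in the target of rule 1 but the environment (before a labial or velar stop) is not met → [n].
/e/ (between /n/ and /ɡ/) occurs in an unstressed syllable → [ə] by rule 3.
/ɡ/ (between /e/ and /u/): no rule targets it → [ɡ].
/u/ — between /ɡ/ and /t/, in an unstressed syllable — surfaces as [ə] (rule 3).
/t/ (between /u/ and /i/): rule 2 targets it, but not word-initially → unchanged [t].
/i/ (word-final) is in the target of rule 3 but the environment (in an unstressed syllable) is not met → [i].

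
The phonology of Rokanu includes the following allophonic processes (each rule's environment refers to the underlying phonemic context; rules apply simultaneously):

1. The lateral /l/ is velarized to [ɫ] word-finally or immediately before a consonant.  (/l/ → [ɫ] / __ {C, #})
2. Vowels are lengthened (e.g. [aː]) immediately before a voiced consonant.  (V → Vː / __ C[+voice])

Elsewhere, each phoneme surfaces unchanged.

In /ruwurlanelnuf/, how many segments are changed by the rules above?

5

Segments that undergo a rule: /u/ → [uː] (rule 2); /u/ → [uː] (rule 2); /a/ → [aː] (rule 2); /e/ → [eː] (rule 2); /l/ → [ɫ] (rule 1).
All other segments surface unchanged.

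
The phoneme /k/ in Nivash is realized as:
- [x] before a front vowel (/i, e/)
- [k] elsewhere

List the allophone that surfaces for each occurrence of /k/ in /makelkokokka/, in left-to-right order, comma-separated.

Occurrence 1 (position 3): before a front vowel (/i, e/) → [x].
Occurrence 2 (position 6): no conditioning environment matches → elsewhere allophone [k].
Occurrence 3 (position 8): no conditioning environment matches → elsewhere allophone [k].
Occurrence 4 (position 10): no conditioning environment matches → elsewhere allophone [k].
Occurrence 5 (position 11): no conditioning environment matches → elsewhere allophone [k].

[x], [k], [k], [k], [k]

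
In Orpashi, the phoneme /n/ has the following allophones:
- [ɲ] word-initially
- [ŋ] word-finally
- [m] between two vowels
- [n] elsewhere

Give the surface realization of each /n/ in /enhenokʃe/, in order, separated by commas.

Occurrence 1 (position 2): no conditioning environment matches → elsewhere allophone [n].
Occurrence 2 (position 5): between two vowels → [m].

[n], [m]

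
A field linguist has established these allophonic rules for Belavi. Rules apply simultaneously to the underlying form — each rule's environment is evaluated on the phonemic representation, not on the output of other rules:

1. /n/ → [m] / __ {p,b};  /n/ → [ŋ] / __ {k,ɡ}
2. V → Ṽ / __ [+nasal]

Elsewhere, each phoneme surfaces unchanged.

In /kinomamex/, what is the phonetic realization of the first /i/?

/i/ (between /k/ and /n/) occurs before a nasal consonant → [ĩ] by rule 2.

[ĩ]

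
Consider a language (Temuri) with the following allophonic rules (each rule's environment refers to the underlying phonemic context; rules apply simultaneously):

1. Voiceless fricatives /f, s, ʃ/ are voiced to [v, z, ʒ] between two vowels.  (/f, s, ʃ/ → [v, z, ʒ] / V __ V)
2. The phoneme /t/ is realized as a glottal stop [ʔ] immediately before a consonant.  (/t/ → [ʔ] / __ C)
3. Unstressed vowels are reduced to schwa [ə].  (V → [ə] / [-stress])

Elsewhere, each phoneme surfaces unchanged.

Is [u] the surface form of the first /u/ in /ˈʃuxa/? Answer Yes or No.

/u/ (between /ʃ/ and /x/) is in the target of rule 3 but the environment (in an unstressed syllable) is not met → [u].
The actual realization is [u], which matches [u].

Yes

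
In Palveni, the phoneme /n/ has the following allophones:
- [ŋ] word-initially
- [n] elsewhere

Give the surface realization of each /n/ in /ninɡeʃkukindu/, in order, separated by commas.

[ŋ], [n], [n]

Occurrence 1 (position 1): word-initially → [ŋ].
Occurrence 2 (position 3): no conditioning environment matches → elsewhere allophone [n].
Occurrence 3 (position 11): no conditioning environment matches → elsewhere allophone [n].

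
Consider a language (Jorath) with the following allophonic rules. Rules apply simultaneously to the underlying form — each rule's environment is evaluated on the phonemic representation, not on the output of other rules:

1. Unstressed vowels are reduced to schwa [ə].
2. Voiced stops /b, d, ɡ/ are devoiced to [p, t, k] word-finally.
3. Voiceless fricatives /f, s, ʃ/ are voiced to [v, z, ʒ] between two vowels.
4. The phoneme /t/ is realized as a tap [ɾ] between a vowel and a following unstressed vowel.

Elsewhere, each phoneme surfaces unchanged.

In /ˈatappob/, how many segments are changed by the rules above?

4

Segments that undergo a rule: /t/ → [ɾ] (rule 4); /a/ → [ə] (rule 1); /o/ → [ə] (rule 1); /b/ → [p] (rule 2).
All other segments surface unchanged.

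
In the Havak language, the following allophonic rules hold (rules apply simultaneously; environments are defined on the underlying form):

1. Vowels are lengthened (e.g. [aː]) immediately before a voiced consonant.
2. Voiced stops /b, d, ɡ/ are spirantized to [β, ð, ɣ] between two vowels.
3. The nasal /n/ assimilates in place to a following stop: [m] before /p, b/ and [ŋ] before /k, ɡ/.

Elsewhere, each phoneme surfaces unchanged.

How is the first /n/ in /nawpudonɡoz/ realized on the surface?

/n/ — word-initial; rule 3 does not apply here → [n].

[n]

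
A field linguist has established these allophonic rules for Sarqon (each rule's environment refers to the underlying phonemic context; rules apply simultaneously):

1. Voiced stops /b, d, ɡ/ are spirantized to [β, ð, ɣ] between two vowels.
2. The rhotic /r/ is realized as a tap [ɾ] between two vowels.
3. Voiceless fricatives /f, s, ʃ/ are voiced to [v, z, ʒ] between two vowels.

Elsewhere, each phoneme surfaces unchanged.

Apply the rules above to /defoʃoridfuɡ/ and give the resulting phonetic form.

/d/ (word-initial): rule 1 targets it, but not between two vowels → unchanged [d].
/e/ (between /d/ and /f/) is unaffected → [e].
/f/ — between /e/ and /o/, between two vowels — surfaces as [v] (rule 3).
/o/ (between /f/ and /ʃ/) is unaffected → [o].
/ʃ/ — between /o/ and /o/, between two vowels — surfaces as [ʒ] (rule 3).
/o/ (between /ʃ/ and /r/) is unaffected → [o].
/r/ (between /o/ and /i/): between two vowels, so rule 2 applies → [ɾ].
/i/ — not in any rule's target class → [i].
/d/ (between /i/ and /f/) is in the target of rule 1 but the environment (between two vowels) is not met → [d].
/f/ — between /d/ and /u/; rule 3 does not apply here → [f].
/u/ — not in any rule's target class → [u].
/ɡ/ (word-final): rule 1 targets it, but not between two vowels → unchanged [ɡ].

[devoʒoɾidfuɡ]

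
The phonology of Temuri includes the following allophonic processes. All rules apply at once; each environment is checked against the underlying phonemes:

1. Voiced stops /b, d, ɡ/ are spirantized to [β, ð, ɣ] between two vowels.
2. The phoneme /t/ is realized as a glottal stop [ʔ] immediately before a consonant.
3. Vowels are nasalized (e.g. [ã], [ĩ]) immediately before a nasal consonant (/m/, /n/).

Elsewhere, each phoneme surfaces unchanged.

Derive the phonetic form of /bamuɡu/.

[bãmuɣu]

/b/ — word-initial; rule 1 does not apply here → [b].
/a/ (between /b/ and /m/) occurs before a nasal consonant → [ã] by rule 3.
/m/ — not in any rule's target class → [m].
/u/ (between /m/ and /ɡ/) fails the environment for rule 3, so it stays [u].
/ɡ/ (between /u/ and /u/) occurs between two vowels → [ɣ] by rule 1.
/u/ — word-final; rule 3 does not apply here → [u].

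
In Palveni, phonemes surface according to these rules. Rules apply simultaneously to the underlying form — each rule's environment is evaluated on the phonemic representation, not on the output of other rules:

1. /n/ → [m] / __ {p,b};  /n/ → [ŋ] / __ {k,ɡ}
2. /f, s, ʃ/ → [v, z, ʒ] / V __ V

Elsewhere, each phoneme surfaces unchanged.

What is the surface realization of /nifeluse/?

[niveluze]

/n/ (word-initial) is in the target of rule 1 but the environment (before a labial or velar stop) is not met → [n].
/f/ (between /i/ and /e/): between two vowels, so rule 2 applies → [v].
/s/ (between /u/ and /e/): between two vowels, so rule 2 applies → [z].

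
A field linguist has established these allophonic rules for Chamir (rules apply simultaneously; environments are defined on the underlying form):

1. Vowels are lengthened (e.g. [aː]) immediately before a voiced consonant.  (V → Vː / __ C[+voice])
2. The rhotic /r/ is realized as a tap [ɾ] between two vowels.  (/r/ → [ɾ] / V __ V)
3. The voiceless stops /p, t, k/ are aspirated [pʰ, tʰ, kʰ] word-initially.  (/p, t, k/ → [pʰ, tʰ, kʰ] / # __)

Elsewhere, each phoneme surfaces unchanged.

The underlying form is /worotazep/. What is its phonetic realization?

/w/ — not in any rule's target class → [w].
/o/ meets the environment for rule 1 (before a voiced consonant) → [oː].
/r/ — between /o/ and /o/, between two vowels — surfaces as [ɾ] (rule 2).
/o/ (between /r/ and /t/): rule 1 targets it, but not before a voiced consonant → unchanged [o].
/t/ (between /o/ and /a/) is in the target of rule 3 but the environment (word-initially) is not met → [t].
/a/ (between /t/ and /z/) occurs before a voiced consonant → [aː] by rule 1.
/z/ (between /a/ and /e/) is unaffected → [z].
/e/ (between /z/ and /p/): rule 1 targets it, but not before a voiced consonant → unchanged [e].
/p/ (word-final): rule 3 targets it, but not word-initially → unchanged [p].

[woːɾotaːzep]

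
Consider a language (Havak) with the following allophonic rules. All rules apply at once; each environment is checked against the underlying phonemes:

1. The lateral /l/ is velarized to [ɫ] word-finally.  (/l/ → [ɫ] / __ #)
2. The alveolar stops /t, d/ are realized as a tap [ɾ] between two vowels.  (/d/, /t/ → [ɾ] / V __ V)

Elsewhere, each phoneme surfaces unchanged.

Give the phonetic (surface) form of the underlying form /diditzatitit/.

[diɾitzaɾiɾit]

/d/ — word-initial; rule 2 does not apply here → [d].
/i/ (between /d/ and /d/) is unaffected → [i].
/d/ (between /i/ and /i/): between two vowels, so rule 2 applies → [ɾ].
/i/ (between /d/ and /t/): no rule targets it → [i].
/t/ (between /i/ and /z/) is in the target of rule 2 but the environment (between two vowels) is not met → [t].
/z/ (between /t/ and /a/) is unaffected → [z].
/a/ stays [a].
/t/ — between /a/ and /i/, between two vowels — surfaces as [ɾ] (rule 2).
/i/ (between /t/ and /t/): no rule targets it → [i].
Rule 2 applies to /t/ (between /i/ and /i/: between two vowels) → [ɾ].
/i/ (between /t/ and /t/): no rule targets it → [i].
/t/ (word-final) is in the target of rule 2 but the environment (between two vowels) is not met → [t].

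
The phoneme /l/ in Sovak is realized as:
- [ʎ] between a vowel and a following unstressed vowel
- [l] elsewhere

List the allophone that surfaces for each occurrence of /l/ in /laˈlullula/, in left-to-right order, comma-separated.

[l], [l], [l], [l], [ʎ]

Occurrence 1 (position 1): no conditioning environment matches → elsewhere allophone [l].
Occurrence 2 (position 3): no conditioning environment matches → elsewhere allophone [l].
Occurrence 3 (position 5): no conditioning environment matches → elsewhere allophone [l].
Occurrence 4 (position 6): no conditioning environment matches → elsewhere allophone [l].
Occurrence 5 (position 8): between a vowel and a following unstressed vowel → [ʎ].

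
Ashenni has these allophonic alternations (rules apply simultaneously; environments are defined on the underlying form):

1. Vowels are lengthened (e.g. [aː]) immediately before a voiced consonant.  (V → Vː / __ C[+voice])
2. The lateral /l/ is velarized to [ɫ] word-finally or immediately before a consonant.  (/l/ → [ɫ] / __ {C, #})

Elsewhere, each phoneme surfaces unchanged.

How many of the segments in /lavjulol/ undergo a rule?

Segments that undergo a rule: /a/ → [aː] (rule 1); /u/ → [uː] (rule 1); /o/ → [oː] (rule 1); /l/ → [ɫ] (rule 2).
All other segments surface unchanged.

4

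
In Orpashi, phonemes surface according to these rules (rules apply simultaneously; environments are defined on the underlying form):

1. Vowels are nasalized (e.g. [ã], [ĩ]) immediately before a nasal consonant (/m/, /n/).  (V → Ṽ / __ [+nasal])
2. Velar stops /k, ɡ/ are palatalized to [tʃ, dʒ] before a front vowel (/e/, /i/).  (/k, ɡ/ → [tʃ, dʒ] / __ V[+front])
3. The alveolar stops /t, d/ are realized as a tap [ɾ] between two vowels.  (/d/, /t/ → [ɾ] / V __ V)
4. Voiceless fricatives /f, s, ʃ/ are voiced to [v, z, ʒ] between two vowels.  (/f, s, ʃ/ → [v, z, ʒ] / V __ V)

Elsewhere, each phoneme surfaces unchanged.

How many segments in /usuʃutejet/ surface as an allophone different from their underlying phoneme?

3

Segments that undergo a rule: /s/ → [z] (rule 4); /ʃ/ → [ʒ] (rule 4); /t/ → [ɾ] (rule 3).
All other segments surface unchanged.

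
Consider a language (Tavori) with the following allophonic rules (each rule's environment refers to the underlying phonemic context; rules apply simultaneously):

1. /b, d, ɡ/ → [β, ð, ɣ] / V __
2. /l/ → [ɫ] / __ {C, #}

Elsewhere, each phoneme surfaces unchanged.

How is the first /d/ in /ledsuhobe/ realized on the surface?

[ð]

/d/ — between /e/ and /s/, immediately after a vowel — surfaces as [ð] (rule 1).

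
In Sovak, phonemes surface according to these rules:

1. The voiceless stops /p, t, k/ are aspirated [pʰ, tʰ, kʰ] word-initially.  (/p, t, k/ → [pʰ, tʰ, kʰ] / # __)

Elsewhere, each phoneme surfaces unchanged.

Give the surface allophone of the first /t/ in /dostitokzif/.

/t/ — between /s/ and /i/; rule 1 does not apply here → [t].

[t]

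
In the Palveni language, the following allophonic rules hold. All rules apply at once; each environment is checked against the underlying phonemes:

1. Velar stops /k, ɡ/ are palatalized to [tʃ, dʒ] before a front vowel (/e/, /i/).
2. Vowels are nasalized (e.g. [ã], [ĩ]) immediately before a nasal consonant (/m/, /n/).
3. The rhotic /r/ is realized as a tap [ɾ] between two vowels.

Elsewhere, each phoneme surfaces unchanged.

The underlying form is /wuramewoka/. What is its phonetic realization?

[wuɾãmewoka]

/w/ (word-initial): no rule targets it → [w].
/u/ — between /w/ and /r/; rule 2 does not apply here → [u].
Rule 3 applies to /r/ (between /u/ and /a/: between two vowels) → [ɾ].
/a/ meets the environment for rule 2 (before a nasal consonant) → [ã].
/m/ stays [m].
/e/ (between /m/ and /w/): rule 2 targets it, but not before a nasal consonant → unchanged [e].
/w/ (between /e/ and /o/): no rule targets it → [w].
/o/ (between /w/ and /k/): rule 2 targets it, but not before a nasal consonant → unchanged [o].
/k/ (between /o/ and /a/) is in the target of rule 1 but the environment (before a front vowel) is not met → [k].
/a/ (word-final): rule 2 targets it, but not before a nasal consonant → unchanged [a].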